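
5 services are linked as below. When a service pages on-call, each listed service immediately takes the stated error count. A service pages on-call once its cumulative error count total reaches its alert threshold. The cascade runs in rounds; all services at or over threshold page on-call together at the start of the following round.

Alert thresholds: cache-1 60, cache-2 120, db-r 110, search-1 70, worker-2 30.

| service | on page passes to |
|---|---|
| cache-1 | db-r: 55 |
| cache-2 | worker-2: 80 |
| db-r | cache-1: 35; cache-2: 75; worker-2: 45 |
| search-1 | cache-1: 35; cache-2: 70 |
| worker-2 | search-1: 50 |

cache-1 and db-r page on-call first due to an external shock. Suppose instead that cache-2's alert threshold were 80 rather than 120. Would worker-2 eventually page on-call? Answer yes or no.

yes

With cache-2's alert threshold at 80:
Round 1 — cache-1, db-r page on-call (initial).
  cache-2: +75 → 75 < 80
  worker-2: +45 → 45 ≥ 30
Round 2 — worker-2 pages on-call.
  search-1: +50 → 50 < 70
No further pages.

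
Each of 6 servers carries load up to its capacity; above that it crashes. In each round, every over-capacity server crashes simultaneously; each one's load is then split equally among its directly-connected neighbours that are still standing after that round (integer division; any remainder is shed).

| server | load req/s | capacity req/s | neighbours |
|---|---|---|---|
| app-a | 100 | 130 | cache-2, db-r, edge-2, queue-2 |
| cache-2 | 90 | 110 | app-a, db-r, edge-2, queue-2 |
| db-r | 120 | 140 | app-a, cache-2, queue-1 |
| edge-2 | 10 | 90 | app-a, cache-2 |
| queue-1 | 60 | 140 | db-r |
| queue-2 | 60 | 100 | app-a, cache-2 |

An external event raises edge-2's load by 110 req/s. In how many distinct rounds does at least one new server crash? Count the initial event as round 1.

Round 1 — edge-2 at 120 > 90. edge-2 crashes.
  edge-2 sheds 120 req/s to app-a, cache-2: 60 each.
    app-a: 100+60 = 160 > 130
    cache-2: 90+60 = 150 > 110
Round 2 — app-a, cache-2 crash.
  app-a sheds 160 req/s to db-r, queue-2: 80 each.
    db-r: 120+80 = 200 > 140
    queue-2: 60+80 = 140 > 100
  cache-2 sheds 150 req/s to db-r, queue-2: 75 each.
    db-r: 200+75 = 275 > 140
    queue-2: 140+75 = 215 > 100
Round 3 — db-r, queue-2 crash.
  db-r sheds 275 req/s to queue-1: 275 each.
    queue-1: 60+275 = 335 > 140
  queue-2 sheds 215 req/s: no online neighbours, lost.
Round 4 — queue-1 crashes.
  queue-1 sheds 335 req/s: no online neighbours, lost.
No further crashes.

4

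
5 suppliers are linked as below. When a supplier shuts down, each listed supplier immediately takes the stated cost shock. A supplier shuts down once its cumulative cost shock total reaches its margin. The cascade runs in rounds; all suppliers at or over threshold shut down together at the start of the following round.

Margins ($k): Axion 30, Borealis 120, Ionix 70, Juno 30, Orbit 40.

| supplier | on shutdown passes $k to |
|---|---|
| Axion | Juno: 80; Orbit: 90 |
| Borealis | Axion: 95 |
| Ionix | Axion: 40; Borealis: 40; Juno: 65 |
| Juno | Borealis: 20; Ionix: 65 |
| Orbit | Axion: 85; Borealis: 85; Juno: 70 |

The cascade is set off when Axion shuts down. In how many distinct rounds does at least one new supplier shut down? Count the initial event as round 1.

2

Round 1 — Axion shuts down (initial).
  Juno: +80 → 80 ≥ 30
  Orbit: +90 → 90 ≥ 40
Round 2 — Juno, Orbit shut down.
  Borealis: +20+85 → 105 < 120
  Ionix: +65 → 65 < 70
No further shutdowns.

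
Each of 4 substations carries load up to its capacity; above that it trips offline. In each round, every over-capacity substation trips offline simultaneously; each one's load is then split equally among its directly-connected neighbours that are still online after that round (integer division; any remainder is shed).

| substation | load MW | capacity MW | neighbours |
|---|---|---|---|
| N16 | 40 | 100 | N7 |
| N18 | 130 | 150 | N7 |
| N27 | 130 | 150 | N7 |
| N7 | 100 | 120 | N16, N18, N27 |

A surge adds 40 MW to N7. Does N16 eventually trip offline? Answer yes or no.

no

Round 1 — N7 at 140 > 120. N7 trips offline.
  N7 sheds 140 MW to N16, N18, N27: 46 each (2 lost).
    N16: 40+46 = 86 ≤ 100
    N18: 130+46 = 176 > 150
    N27: 130+46 = 176 > 150
Round 2 — N18, N27 trip offline.
  N18 sheds 176 MW: no online neighbours, lost.
  N27 sheds 176 MW: no online neighbours, lost.
No further trips.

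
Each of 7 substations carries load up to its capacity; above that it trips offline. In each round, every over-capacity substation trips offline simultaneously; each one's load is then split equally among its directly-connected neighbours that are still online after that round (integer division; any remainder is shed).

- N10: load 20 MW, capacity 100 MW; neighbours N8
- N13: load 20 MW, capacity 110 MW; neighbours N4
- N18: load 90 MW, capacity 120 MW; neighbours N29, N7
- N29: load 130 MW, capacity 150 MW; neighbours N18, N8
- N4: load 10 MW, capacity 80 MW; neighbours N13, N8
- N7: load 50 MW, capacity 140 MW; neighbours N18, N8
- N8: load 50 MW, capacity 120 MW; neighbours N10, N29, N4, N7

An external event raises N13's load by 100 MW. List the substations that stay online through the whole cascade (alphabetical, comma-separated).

Round 1 — N13 at 120 > 110. N13 trips offline.
  N13 sheds 120 MW to N4: 120 each.
    N4: 10+120 = 130 > 80
Round 2 — N4 trips offline.
  N4 sheds 130 MW to N8: 130 each.
    N8: 50+130 = 180 > 120
Round 3 — N8 trips offline.
  N8 sheds 180 MW to N10, N29, N7: 60 each.
    N10: 20+60 = 80 ≤ 100
    N29: 130+60 = 190 > 150
    N7: 50+60 = 110 ≤ 140
Round 4 — N29 trips offline.
  N29 sheds 190 MW to N18: 190 each.
    N18: 90+190 = 280 > 120
Round 5 — N18 trips offline.
  N18 sheds 280 MW to N7: 280 each.
    N7: 110+280 = 390 > 140
Round 6 — N7 trips offline.
  N7 sheds 390 MW: no online neighbours, lost.
No further trips.

N10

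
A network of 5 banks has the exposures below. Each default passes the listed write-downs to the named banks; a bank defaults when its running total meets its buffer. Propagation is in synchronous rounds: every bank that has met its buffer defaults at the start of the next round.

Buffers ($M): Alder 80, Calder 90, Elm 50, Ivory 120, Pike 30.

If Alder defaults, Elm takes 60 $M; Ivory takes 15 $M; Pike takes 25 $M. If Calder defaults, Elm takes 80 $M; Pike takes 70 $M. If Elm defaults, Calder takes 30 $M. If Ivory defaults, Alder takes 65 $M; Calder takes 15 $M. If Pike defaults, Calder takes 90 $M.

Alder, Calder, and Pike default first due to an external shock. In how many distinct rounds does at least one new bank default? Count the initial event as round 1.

2

Round 1 — Alder, Calder, Pike default (initial).
  Elm: +60+80 → 140 ≥ 50
  Ivory: +15 → 15 < 120
Round 2 — Elm defaults.
No further defaults.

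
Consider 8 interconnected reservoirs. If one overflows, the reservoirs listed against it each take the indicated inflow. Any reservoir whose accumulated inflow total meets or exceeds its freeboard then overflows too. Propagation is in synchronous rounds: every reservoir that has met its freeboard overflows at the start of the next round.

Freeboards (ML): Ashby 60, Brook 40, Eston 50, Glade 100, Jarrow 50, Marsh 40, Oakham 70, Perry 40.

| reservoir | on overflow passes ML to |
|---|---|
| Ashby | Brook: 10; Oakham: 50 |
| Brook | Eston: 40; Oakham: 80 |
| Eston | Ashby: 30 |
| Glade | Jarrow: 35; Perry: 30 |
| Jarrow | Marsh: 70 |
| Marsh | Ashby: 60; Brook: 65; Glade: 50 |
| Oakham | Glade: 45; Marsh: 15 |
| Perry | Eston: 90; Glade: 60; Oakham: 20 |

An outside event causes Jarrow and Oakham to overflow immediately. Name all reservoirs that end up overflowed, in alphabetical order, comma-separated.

Round 1 — Jarrow, Oakham overflow (initial).
  Glade: +45 → 45 < 100
  Marsh: +70+15 → 85 ≥ 40
Round 2 — Marsh overflows.
  Ashby: +60 → 60 ≥ 60
  Brook: +65 → 65 ≥ 40
  Glade: +50 → 95 < 100
Round 3 — Ashby, Brook overflow.
  Eston: +40 → 40 < 50
No further overflows.

Ashby, Brook, Jarrow, Marsh, Oakham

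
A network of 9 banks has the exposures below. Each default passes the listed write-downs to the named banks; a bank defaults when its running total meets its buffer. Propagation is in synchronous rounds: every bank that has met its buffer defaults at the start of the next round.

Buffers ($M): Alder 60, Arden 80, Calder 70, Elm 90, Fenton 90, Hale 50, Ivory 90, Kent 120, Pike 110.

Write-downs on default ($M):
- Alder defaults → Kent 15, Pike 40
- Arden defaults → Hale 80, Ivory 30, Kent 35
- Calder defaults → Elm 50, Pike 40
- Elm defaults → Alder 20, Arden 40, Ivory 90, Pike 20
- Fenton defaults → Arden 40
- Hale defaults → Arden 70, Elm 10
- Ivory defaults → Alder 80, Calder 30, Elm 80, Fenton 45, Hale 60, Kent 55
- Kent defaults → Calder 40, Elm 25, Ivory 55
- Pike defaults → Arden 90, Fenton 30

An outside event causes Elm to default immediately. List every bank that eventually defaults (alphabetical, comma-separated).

Alder, Arden, Elm, Hale, Ivory

Round 1 — Elm defaults (initial).
  Alder: +20 → 20 < 60
  Arden: +40 → 40 < 80
  Ivory: +90 → 90 ≥ 90
  Pike: +20 → 20 < 110
Round 2 — Ivory defaults.
  Alder: +80 → 100 ≥ 60
  Calder: +30 → 30 < 70
  Fenton: +45 → 45 < 90
  Hale: +60 → 60 ≥ 50
  Kent: +55 → 55 < 120
Round 3 — Alder, Hale default.
  Arden: +70 → 110 ≥ 80
  Kent: +15 → 70 < 120
  Pike: +40 → 60 < 110
Round 4 — Arden defaults.
  Kent: +35 → 105 < 120
No further defaults.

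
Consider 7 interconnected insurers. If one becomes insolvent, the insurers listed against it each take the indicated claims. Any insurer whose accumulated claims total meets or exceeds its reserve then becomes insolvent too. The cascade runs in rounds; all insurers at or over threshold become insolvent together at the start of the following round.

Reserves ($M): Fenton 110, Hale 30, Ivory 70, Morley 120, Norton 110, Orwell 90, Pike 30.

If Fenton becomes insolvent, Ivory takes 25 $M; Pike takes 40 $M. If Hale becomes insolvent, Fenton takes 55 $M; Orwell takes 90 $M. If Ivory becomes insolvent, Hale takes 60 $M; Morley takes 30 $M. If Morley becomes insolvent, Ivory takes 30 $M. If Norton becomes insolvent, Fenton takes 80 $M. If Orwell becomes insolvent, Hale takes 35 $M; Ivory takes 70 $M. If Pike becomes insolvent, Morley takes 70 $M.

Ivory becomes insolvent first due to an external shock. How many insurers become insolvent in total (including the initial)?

3

Round 1 — Ivory becomes insolvent (initial).
  Hale: +60 → 60 ≥ 30
  Morley: +30 → 30 < 120
Round 2 — Hale becomes insolvent.
  Fenton: +55 → 55 < 110
  Orwell: +90 → 90 ≥ 90
Round 3 — Orwell becomes insolvent.
No further insolvencies.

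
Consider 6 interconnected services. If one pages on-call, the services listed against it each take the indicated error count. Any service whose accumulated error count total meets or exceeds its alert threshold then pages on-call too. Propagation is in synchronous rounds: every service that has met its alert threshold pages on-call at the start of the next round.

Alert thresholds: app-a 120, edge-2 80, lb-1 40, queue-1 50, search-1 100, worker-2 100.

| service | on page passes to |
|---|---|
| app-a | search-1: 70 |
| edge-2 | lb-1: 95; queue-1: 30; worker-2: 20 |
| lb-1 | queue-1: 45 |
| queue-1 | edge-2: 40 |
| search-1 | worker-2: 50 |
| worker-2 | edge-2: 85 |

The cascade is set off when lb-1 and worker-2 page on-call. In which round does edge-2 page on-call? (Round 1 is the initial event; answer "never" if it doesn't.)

Round 1 — lb-1, worker-2 page on-call (initial).
  edge-2: +85 → 85 ≥ 80
  queue-1: +45 → 45 < 50
Round 2 — edge-2 pages on-call.
  queue-1: +30 → 75 ≥ 50
Round 3 — queue-1 pages on-call.
No further pages.

2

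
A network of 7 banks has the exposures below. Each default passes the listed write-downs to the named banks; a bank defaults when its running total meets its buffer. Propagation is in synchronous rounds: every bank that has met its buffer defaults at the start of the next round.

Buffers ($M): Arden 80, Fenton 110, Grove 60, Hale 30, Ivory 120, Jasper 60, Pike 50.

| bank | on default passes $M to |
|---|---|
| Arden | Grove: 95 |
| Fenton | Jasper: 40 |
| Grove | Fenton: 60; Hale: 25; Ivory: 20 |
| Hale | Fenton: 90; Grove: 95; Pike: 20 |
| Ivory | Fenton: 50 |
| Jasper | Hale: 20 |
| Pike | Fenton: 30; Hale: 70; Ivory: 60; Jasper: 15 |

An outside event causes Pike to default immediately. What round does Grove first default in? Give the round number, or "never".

3

Round 1 — Pike defaults (initial).
  Fenton: +30 → 30 < 110
  Hale: +70 → 70 ≥ 30
  Ivory: +60 → 60 < 120
  Jasper: +15 → 15 < 60
Round 2 — Hale defaults.
  Fenton: +90 → 120 ≥ 110
  Grove: +95 → 95 ≥ 60
Round 3 — Fenton, Grove default.
  Ivory: +20 → 80 < 120
  Jasper: +40 → 55 < 60
No further defaults.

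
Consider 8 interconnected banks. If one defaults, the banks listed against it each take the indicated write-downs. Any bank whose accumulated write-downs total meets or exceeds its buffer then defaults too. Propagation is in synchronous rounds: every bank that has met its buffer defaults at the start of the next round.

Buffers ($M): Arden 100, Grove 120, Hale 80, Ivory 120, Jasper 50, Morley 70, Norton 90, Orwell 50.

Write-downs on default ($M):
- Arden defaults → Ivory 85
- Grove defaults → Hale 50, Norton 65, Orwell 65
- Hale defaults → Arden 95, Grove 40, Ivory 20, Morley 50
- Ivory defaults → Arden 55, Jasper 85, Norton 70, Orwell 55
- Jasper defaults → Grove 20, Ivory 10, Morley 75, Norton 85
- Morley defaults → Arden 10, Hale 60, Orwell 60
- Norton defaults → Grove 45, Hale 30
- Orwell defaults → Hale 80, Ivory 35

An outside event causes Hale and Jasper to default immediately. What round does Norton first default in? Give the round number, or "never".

5

Round 1 — Hale, Jasper default (initial).
  Arden: +95 → 95 < 100
  Grove: +40+20 → 60 < 120
  Ivory: +20+10 → 30 < 120
  Morley: +50+75 → 125 ≥ 70
  Norton: +85 → 85 < 90
Round 2 — Morley defaults.
  Arden: +10 → 105 ≥ 100
  Orwell: +60 → 60 ≥ 50
Round 3 — Arden, Orwell default.
  Ivory: +85+35 → 150 ≥ 120
Round 4 — Ivory defaults.
  Norton: +70 → 155 ≥ 90
Round 5 — Norton defaults.
  Grove: +45 → 105 < 120
No further defaults.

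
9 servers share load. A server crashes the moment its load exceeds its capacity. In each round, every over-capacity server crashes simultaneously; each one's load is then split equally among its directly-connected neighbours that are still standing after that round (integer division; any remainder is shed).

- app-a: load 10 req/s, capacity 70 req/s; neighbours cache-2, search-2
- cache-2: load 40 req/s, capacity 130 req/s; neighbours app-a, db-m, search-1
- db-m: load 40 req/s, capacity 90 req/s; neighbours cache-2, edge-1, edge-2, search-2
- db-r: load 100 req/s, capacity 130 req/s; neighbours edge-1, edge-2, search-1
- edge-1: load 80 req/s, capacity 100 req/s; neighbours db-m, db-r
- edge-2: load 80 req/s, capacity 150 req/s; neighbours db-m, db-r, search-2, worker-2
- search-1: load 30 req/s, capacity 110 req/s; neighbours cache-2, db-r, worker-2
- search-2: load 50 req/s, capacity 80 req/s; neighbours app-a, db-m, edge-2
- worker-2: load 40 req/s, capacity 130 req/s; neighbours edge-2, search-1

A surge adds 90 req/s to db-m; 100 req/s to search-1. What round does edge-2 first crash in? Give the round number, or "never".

Round 1 — db-m at 130 > 90; search-1 at 130 > 110. db-m, search-1 crash.
  db-m sheds 130 req/s to cache-2, edge-1, edge-2, search-2: 32 each (2 lost).
    cache-2: 40+32 = 72 ≤ 130
    edge-1: 80+32 = 112 > 100
    edge-2: 80+32 = 112 ≤ 150
    search-2: 50+32 = 82 > 80
  search-1 sheds 130 req/s to cache-2, db-r, worker-2: 43 each (1 lost).
    cache-2: 72+43 = 115 ≤ 130
    db-r: 100+43 = 143 > 130
    worker-2: 40+43 = 83 ≤ 130
Round 2 — db-r, edge-1, search-2 crash.
  db-r sheds 143 req/s to edge-2: 143 each.
    edge-2: 112+143 = 255 > 150
  edge-1 sheds 112 req/s: no online neighbours, lost.
  search-2 sheds 82 req/s to app-a, edge-2: 41 each.
    app-a: 10+41 = 51 ≤ 70
    edge-2: 255+41 = 296 > 150
Round 3 — edge-2 crashes.
  edge-2 sheds 296 req/s to worker-2: 296 each.
    worker-2: 83+296 = 379 > 130
Round 4 — worker-2 crashes.
  worker-2 sheds 379 req/s: no online neighbours, lost.
No further crashes.

3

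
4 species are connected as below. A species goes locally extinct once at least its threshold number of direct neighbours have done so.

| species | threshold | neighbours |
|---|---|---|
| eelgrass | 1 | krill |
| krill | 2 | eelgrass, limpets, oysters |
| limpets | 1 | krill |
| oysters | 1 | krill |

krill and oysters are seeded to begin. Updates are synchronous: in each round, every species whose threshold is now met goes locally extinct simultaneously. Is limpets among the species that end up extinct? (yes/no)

Round 1 — krill, oysters go locally extinct (initial).
Round 2 — checking thresholds:
  eelgrass: 1 of 1 neighbours ≥ 1, goes locally extinct.
  limpets: 1 of 1 neighbours ≥ 1, goes locally extinct.
Round 3 — no new extinctions; cascade stops.

yes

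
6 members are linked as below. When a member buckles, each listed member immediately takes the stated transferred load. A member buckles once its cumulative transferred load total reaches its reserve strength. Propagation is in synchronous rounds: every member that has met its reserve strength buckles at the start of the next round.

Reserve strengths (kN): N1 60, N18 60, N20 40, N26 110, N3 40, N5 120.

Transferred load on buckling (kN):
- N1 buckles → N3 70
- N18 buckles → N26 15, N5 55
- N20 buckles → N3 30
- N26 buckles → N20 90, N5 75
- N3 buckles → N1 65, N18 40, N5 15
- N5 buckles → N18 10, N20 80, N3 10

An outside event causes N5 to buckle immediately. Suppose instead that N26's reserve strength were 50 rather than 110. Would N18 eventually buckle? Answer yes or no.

With N26's reserve strength at 50:
Round 1 — N5 buckles (initial).
  N18: +10 → 10 < 60
  N20: +80 → 80 ≥ 40
  N3: +10 → 10 < 40
Round 2 — N20 buckles.
  N3: +30 → 40 ≥ 40
Round 3 — N3 buckles.
  N1: +65 → 65 ≥ 60
  N18: +40 → 50 < 60
Round 4 — N1 buckles.
No further bucklings.

no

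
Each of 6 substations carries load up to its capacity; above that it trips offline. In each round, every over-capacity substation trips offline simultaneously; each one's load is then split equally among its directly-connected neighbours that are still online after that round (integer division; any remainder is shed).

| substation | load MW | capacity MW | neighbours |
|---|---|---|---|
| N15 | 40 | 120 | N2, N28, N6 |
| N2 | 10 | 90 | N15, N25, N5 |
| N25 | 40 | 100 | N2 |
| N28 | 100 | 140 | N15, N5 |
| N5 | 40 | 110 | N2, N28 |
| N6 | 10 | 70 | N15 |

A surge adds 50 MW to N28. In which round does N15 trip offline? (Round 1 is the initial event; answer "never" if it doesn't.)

Round 1 — N28 at 150 > 140. N28 trips offline.
  N28 sheds 150 MW to N15, N5: 75 each.
    N15: 40+75 = 115 ≤ 120
    N5: 40+75 = 115 > 110
Round 2 — N5 trips offline.
  N5 sheds 115 MW to N2: 115 each.
    N2: 10+115 = 125 > 90
Round 3 — N2 trips offline.
  N2 sheds 125 MW to N15, N25: 62 each (1 lost).
    N15: 115+62 = 177 > 120
    N25: 40+62 = 102 > 100
Round 4 — N15, N25 trip offline.
  N15 sheds 177 MW to N6: 177 each.
    N6: 10+177 = 187 > 70
  N25 sheds 102 MW: no online neighbours, lost.
Round 5 — N6 trips offline.
  N6 sheds 187 MW: no online neighbours, lost.
No further trips.

4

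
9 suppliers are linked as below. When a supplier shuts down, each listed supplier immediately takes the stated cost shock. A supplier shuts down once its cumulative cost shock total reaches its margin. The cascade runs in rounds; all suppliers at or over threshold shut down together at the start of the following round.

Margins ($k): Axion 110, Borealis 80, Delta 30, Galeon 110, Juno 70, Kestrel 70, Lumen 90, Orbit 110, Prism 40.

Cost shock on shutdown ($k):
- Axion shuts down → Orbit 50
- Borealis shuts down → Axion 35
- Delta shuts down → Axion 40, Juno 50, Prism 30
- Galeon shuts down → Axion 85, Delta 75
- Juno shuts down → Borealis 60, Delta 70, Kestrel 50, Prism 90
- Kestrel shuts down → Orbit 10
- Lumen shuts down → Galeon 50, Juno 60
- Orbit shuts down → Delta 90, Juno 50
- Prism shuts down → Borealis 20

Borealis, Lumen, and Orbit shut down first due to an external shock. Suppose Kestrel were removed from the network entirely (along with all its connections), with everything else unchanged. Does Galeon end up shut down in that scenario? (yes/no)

With Kestrel removed:
Round 1 — Borealis, Lumen, Orbit shut down (initial).
  Axion: +35 → 35 < 110
  Delta: +90 → 90 ≥ 30
  Galeon: +50 → 50 < 110
  Juno: +60+50 → 110 ≥ 70
Round 2 — Delta, Juno shut down.
  Axion: +40 → 75 < 110
  Prism: +30+90 → 120 ≥ 40
Round 3 — Prism shuts down.
No further shutdowns.

no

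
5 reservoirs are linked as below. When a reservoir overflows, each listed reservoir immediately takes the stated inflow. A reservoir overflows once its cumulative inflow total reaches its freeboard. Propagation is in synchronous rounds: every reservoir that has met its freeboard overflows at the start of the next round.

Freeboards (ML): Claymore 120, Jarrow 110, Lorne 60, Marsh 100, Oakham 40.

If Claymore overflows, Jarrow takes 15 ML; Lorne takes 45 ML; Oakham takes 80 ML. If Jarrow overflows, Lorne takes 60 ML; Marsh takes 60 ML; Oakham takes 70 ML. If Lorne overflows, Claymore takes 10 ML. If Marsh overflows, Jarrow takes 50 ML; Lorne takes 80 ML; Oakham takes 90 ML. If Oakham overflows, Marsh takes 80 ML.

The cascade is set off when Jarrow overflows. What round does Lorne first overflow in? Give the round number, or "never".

2

Round 1 — Jarrow overflows (initial).
  Lorne: +60 → 60 ≥ 60
  Marsh: +60 → 60 < 100
  Oakham: +70 → 70 ≥ 40
Round 2 — Lorne, Oakham overflow.
  Claymore: +10 → 10 < 120
  Marsh: +80 → 140 ≥ 100
Round 3 — Marsh overflows.
No further overflows.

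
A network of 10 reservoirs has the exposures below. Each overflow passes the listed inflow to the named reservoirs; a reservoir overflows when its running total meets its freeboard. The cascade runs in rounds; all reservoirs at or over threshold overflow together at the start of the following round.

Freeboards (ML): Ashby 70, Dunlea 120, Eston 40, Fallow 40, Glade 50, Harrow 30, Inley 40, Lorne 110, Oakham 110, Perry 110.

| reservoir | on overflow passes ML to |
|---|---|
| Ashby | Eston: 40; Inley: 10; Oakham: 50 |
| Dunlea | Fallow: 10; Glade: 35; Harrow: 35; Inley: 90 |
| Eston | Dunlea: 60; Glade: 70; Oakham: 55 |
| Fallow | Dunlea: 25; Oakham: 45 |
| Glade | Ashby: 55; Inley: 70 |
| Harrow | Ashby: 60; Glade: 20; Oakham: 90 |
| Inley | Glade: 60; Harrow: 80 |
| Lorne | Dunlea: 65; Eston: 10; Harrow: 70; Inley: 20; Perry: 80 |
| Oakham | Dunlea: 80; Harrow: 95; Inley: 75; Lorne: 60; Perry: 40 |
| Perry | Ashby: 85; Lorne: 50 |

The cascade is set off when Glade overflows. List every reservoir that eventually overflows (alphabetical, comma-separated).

Ashby, Dunlea, Eston, Glade, Harrow, Inley, Oakham

Round 1 — Glade overflows (initial).
  Ashby: +55 → 55 < 70
  Inley: +70 → 70 ≥ 40
Round 2 — Inley overflows.
  Harrow: +80 → 80 ≥ 30
Round 3 — Harrow overflows.
  Ashby: +60 → 115 ≥ 70
  Oakham: +90 → 90 < 110
Round 4 — Ashby overflows.
  Eston: +40 → 40 ≥ 40
  Oakham: +50 → 140 ≥ 110
Round 5 — Eston, Oakham overflow.
  Dunlea: +60+80 → 140 ≥ 120
  Lorne: +60 → 60 < 110
  Perry: +40 → 40 < 110
Round 6 — Dunlea overflows.
  Fallow: +10 → 10 < 40
No further overflows.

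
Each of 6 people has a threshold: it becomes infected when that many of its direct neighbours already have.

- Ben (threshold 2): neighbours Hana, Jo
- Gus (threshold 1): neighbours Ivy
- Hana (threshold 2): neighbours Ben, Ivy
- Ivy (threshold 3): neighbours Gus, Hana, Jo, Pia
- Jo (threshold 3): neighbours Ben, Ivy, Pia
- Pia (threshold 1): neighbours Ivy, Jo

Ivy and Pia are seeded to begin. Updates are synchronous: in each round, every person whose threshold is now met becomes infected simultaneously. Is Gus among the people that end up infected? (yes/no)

Round 1 — Ivy, Pia become infected (initial).
Round 2 — checking thresholds:
  Gus: 1 of 1 neighbours ≥ 1, becomes infected.
  Hana: 1 of 2 neighbours < 2, below threshold.
  Jo: 2 of 3 neighbours < 3, below threshold.
Round 3 — no new infections; cascade stops.

yes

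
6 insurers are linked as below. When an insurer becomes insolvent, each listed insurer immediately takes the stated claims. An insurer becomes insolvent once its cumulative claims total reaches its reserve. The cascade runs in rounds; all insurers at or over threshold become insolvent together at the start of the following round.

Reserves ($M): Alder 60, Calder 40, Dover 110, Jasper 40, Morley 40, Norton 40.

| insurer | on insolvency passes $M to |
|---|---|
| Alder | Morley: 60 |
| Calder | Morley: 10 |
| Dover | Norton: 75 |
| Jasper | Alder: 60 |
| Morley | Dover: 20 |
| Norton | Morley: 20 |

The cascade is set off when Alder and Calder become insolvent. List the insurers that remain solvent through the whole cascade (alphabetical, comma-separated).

Dover, Jasper, Norton

Round 1 — Alder, Calder become insolvent (initial).
  Morley: +60+10 → 70 ≥ 40
Round 2 — Morley becomes insolvent.
  Dover: +20 → 20 < 110
No further insolvencies.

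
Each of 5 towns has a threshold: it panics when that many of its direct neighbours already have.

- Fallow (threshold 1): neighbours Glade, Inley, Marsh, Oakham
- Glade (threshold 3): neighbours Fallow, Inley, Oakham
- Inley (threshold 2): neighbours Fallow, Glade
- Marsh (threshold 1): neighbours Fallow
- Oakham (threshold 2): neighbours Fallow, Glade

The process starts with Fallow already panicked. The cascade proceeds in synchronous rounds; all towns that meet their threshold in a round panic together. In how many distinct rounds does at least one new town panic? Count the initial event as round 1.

Round 1 — Fallow panics (initial).
Round 2 — checking thresholds:
  Glade: 1 of 3 neighbours < 3, below threshold.
  Inley: 1 of 2 neighbours < 2, below threshold.
  Marsh: 1 of 1 neighbours ≥ 1, panics.
  Oakham: 1 of 2 neighbours < 2, below threshold.
Round 3 — no new panics; cascade stops.

2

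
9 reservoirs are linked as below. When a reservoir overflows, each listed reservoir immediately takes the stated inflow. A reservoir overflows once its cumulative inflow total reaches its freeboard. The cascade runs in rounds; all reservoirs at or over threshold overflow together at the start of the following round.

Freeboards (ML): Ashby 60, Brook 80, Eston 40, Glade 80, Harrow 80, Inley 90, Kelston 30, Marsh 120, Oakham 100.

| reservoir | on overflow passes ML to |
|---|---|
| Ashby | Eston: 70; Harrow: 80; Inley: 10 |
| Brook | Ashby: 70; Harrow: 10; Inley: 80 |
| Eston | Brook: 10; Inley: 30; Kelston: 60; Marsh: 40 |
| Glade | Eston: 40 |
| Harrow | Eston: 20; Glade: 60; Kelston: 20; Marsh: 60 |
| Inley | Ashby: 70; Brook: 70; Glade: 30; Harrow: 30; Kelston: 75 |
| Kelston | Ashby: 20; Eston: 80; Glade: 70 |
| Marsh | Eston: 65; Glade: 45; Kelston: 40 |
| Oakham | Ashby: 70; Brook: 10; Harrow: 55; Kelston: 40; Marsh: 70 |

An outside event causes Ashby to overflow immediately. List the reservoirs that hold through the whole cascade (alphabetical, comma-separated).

Round 1 — Ashby overflows (initial).
  Eston: +70 → 70 ≥ 40
  Harrow: +80 → 80 ≥ 80
  Inley: +10 → 10 < 90
Round 2 — Eston, Harrow overflow.
  Brook: +10 → 10 < 80
  Glade: +60 → 60 < 80
  Inley: +30 → 40 < 90
  Kelston: +60+20 → 80 ≥ 30
  Marsh: +40+60 → 100 < 120
Round 3 — Kelston overflows.
  Glade: +70 → 130 ≥ 80
Round 4 — Glade overflows.
No further overflows.

Brook, Inley, Marsh, Oakham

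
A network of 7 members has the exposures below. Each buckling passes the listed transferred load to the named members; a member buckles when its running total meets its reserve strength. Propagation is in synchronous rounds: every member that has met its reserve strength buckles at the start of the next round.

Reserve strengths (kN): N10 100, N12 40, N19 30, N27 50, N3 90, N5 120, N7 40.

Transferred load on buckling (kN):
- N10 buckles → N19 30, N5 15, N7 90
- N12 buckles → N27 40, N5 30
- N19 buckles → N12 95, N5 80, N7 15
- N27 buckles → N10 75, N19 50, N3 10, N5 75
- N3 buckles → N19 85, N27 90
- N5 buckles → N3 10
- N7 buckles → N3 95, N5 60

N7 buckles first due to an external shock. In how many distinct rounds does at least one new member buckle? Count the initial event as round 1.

4

Round 1 — N7 buckles (initial).
  N3: +95 → 95 ≥ 90
  N5: +60 → 60 < 120
Round 2 — N3 buckles.
  N19: +85 → 85 ≥ 30
  N27: +90 → 90 ≥ 50
Round 3 — N19, N27 buckle.
  N10: +75 → 75 < 100
  N12: +95 → 95 ≥ 40
  N5: +80+75 → 215 ≥ 120
Round 4 — N12, N5 buckle.
No further bucklings.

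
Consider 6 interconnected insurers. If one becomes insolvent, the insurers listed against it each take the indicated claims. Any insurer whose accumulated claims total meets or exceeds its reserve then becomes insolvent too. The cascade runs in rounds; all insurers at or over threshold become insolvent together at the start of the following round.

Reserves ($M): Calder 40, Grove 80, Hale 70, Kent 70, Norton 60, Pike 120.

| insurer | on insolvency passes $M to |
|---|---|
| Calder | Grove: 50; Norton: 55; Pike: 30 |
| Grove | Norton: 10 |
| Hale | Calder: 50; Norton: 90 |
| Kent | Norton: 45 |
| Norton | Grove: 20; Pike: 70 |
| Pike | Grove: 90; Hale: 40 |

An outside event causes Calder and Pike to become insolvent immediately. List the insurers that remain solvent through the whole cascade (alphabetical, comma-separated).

Round 1 — Calder, Pike become insolvent (initial).
  Grove: +50+90 → 140 ≥ 80
  Hale: +40 → 40 < 70
  Norton: +55 → 55 < 60
Round 2 — Grove becomes insolvent.
  Norton: +10 → 65 ≥ 60
Round 3 — Norton becomes insolvent.
No further insolvencies.

Hale, Kent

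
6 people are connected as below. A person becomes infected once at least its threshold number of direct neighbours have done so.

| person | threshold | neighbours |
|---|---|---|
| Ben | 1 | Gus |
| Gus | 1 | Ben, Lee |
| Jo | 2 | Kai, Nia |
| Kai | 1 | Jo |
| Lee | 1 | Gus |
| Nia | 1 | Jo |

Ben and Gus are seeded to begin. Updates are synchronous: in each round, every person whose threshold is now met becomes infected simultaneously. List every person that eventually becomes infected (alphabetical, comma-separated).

Round 1 — Ben, Gus become infected (initial).
Round 2 — checking thresholds:
  Lee: 1 of 1 neighbours ≥ 1, becomes infected.
Round 3 — no new infections; cascade stops.

Ben, Gus, Lee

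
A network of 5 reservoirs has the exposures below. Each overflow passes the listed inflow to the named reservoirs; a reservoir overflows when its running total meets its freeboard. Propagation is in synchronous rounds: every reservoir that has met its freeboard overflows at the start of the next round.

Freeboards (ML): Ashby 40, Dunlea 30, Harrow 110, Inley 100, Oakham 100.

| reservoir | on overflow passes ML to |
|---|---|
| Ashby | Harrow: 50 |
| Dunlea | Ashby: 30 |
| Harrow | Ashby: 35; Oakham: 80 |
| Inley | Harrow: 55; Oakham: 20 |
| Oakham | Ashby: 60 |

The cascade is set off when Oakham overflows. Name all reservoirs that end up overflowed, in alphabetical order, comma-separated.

Ashby, Oakham

Round 1 — Oakham overflows (initial).
  Ashby: +60 → 60 ≥ 40
Round 2 — Ashby overflows.
  Harrow: +50 → 50 < 110
No further overflows.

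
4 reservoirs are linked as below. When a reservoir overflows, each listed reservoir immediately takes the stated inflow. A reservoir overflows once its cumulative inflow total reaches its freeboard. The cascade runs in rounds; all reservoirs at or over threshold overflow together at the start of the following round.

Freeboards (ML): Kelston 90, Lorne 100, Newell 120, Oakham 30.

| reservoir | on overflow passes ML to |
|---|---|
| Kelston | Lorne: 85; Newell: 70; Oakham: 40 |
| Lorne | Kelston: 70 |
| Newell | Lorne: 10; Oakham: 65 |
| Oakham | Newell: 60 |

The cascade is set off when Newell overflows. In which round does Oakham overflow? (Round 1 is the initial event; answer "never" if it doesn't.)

2

Round 1 — Newell overflows (initial).
  Lorne: +10 → 10 < 100
  Oakham: +65 → 65 ≥ 30
Round 2 — Oakham overflows.
No further overflows.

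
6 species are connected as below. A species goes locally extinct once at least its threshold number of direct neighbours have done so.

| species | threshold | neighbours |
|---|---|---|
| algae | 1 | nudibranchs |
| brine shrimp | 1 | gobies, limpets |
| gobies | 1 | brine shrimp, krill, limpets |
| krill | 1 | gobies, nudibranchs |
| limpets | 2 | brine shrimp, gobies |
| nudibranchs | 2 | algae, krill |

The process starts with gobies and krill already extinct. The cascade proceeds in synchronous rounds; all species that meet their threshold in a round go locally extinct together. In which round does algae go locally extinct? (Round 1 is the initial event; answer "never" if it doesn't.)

never

Round 1 — gobies, krill go locally extinct (initial).
Round 2 — checking thresholds:
  brine shrimp: 1 of 2 neighbours ≥ 1, goes locally extinct.
  limpets: 1 of 2 neighbours < 2, not yet.
  nudibranchs: 1 of 2 neighbours < 2, not yet.
Round 3 — checking thresholds:
  limpets: 2 of 2 neighbours ≥ 2, goes locally extinct.
  nudibranchs: 1 of 2 neighbours < 2, not yet.
Round 4 — no new extinctions; cascade stops.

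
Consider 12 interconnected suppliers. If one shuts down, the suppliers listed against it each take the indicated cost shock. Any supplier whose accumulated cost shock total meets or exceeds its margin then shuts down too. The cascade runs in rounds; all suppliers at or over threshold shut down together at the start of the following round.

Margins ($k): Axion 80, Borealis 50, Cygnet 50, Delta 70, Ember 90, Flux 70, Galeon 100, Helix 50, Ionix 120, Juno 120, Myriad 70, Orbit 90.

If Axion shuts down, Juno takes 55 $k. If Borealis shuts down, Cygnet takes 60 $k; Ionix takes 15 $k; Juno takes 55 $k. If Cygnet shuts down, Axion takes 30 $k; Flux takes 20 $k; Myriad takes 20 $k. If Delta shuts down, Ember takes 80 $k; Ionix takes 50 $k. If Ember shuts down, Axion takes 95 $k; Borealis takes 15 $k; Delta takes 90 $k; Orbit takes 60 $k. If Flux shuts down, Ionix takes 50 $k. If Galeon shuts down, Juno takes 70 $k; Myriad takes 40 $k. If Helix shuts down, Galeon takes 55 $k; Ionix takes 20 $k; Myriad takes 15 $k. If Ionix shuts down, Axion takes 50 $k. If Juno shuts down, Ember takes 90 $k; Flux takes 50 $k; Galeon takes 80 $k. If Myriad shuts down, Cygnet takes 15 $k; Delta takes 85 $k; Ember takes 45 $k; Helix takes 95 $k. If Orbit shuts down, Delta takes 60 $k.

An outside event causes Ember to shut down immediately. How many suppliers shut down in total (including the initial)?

Round 1 — Ember shuts down (initial).
  Axion: +95 → 95 ≥ 80
  Borealis: +15 → 15 < 50
  Delta: +90 → 90 ≥ 70
  Orbit: +60 → 60 < 90
Round 2 — Axion, Delta shut down.
  Ionix: +50 → 50 < 120
  Juno: +55 → 55 < 120
No further shutdowns.

3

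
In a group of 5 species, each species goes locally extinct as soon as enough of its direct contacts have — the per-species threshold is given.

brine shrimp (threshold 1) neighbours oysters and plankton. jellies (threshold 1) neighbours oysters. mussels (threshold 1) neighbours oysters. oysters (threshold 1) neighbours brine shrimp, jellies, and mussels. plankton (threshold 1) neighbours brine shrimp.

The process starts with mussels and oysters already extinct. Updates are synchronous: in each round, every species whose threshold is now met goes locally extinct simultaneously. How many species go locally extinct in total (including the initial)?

Round 1 — mussels, oysters go locally extinct (initial).
Round 2 — checking thresholds:
  brine shrimp: 1 of 2 neighbours ≥ 1, goes locally extinct.
  jellies: 1 of 1 neighbours ≥ 1, goes locally extinct.
Round 3 — checking thresholds:
  plankton: 1 of 1 neighbours ≥ 1, goes locally extinct.
Round 4 — no new extinctions; cascade stops.

5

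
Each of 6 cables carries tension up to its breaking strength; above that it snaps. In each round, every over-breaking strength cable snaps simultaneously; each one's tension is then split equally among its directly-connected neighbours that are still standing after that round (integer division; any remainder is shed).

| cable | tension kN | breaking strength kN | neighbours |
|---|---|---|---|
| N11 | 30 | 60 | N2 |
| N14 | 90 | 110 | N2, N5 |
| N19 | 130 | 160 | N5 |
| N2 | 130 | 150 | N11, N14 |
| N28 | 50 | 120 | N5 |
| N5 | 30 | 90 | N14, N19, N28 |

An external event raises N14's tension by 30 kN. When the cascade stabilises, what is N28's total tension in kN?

50

Round 1 — N14 at 120 > 110. N14 snaps.
  N14 sheds 120 kN to N2, N5: 60 each.
    N2: 130+60 = 190 > 150
    N5: 30+60 = 90 ≤ 90
Round 2 — N2 snaps.
  N2 sheds 190 kN to N11: 190 each.
    N11: 30+190 = 220 > 60
Round 3 — N11 snaps.
  N11 sheds 220 kN: no online neighbours, lost.
No further breaks.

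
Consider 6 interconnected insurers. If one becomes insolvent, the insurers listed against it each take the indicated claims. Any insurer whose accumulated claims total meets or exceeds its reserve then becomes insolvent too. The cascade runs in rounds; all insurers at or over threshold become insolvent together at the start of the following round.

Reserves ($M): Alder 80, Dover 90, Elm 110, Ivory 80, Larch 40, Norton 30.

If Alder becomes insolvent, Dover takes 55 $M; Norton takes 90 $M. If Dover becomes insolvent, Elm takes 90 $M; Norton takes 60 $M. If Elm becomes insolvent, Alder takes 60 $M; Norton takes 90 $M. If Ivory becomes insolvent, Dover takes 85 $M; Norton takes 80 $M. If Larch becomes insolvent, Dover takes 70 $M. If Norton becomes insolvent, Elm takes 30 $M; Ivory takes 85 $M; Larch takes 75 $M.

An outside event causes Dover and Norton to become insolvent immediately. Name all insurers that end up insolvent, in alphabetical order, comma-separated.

Dover, Elm, Ivory, Larch, Norton

Round 1 — Dover, Norton become insolvent (initial).
  Elm: +90+30 → 120 ≥ 110
  Ivory: +85 → 85 ≥ 80
  Larch: +75 → 75 ≥ 40
Round 2 — Elm, Ivory, Larch become insolvent.
  Alder: +60 → 60 < 80
No further insolvencies.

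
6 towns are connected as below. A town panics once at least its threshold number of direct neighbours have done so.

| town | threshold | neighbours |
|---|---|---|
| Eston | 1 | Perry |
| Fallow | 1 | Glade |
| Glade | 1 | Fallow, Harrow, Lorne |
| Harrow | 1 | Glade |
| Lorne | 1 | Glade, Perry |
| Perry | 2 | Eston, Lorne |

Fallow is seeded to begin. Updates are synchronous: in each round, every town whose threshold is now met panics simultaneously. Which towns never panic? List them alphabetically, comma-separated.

Round 1 — Fallow panics (initial).
Round 2 — checking thresholds:
  Glade: 1 of 3 neighbours ≥ 1, panics.
Round 3 — checking thresholds:
  Harrow: 1 of 1 neighbours ≥ 1, panics.
  Lorne: 1 of 2 neighbours ≥ 1, panics.
Round 4 — no new panics; cascade stops.

Eston, Perry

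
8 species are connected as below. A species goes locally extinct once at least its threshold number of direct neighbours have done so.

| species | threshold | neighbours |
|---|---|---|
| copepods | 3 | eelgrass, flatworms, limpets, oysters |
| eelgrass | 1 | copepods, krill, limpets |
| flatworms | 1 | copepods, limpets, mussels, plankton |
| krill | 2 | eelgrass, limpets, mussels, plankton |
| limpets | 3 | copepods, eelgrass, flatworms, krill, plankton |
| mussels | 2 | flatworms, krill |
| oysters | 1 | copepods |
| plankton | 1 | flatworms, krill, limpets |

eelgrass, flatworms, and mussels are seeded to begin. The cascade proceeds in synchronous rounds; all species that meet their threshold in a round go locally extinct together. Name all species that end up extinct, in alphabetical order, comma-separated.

Round 1 — eelgrass, flatworms, mussels go locally extinct (initial).
Round 2 — checking thresholds:
  copepods: 2 of 4 neighbours < 3, not yet.
  krill: 2 of 4 neighbours ≥ 2, goes locally extinct.
  limpets: 2 of 5 neighbours < 3, not yet.
  plankton: 1 of 3 neighbours ≥ 1, goes locally extinct.
Round 3 — checking thresholds:
  copepods: 2 of 4 neighbours < 3, not yet.
  limpets: 4 of 5 neighbours ≥ 3, goes locally extinct.
Round 4 — checking thresholds:
  copepods: 3 of 4 neighbours ≥ 3, goes locally extinct.
Round 5 — checking thresholds:
  oysters: 1 of 1 neighbours ≥ 1, goes locally extinct.
Round 6 — no new extinctions; cascade stops.

copepods, eelgrass, flatworms, krill, limpets, mussels, oysters, plankton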